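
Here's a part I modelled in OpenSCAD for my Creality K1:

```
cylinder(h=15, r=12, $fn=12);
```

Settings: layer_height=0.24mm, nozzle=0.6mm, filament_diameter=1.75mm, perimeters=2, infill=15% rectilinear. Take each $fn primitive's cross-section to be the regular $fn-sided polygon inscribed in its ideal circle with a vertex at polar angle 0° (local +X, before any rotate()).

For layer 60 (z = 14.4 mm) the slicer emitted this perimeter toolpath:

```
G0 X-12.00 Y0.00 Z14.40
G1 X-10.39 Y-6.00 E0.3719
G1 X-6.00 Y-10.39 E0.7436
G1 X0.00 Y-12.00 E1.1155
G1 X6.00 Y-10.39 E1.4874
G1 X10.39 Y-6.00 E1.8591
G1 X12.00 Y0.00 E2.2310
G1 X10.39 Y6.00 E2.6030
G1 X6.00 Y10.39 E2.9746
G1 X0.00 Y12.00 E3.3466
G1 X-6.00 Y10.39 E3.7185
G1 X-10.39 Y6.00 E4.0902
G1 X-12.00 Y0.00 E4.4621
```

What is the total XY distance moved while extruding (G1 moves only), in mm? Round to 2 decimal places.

74.53 mm

Sum the Euclidean lengths of each G1 segment: total = 74.53 mm.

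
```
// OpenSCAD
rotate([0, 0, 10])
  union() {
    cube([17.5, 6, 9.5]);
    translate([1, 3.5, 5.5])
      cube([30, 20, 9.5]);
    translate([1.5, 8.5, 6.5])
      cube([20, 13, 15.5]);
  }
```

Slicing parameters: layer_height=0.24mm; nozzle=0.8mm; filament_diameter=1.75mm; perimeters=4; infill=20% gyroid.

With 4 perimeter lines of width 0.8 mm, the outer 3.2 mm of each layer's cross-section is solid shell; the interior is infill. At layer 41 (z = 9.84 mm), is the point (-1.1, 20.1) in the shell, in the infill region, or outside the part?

At z = 9.84 mm: the cube is not intersected at this z (z outside [0, 9.5]); the 30×20 cube at (1, 3.5) contributes its full rectangle; the 20×13 cube at (1.5, 8.5) contributes its full rectangle; Combining (union): the 20×13 cube at (1.5, 8.5) lies entirely inside the 30×20 cube at (1, 3.5), so the union is just the 30×20 cube at (1, 3.5) — 1 connected region; (whole slice rotated 10° about Z — lengths, areas and connectivity unchanged). Overall, the cross-section is a single solid region. Undo the 10° rotation: the query point maps to (2.407, 19.986) in the un-rotated model frame. The nearest boundary edge runs (1.00, 3.50)→(1.00, 23.50); distance from the point to it = 1.41 mm. The point is inside the cross-section, 1.41 mm from the nearest boundary — within the 3.2 mm shell band (4 × 0.8).

shell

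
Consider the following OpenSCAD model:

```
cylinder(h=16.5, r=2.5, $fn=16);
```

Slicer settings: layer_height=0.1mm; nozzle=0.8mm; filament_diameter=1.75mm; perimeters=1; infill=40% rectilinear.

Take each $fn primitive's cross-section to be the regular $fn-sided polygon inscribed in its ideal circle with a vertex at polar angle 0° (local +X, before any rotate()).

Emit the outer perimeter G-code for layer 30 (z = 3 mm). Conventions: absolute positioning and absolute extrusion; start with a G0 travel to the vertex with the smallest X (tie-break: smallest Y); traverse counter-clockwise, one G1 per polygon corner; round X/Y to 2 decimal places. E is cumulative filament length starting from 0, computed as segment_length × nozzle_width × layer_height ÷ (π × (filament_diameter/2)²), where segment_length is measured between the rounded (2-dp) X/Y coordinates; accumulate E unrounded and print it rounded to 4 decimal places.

At z = 3 mm: the r=2.5 cylinder gives a regular 16-gon of circumradius 2.5 (constant along its height). The outline is a single polygon with 16 vertices. Extrusion per mm of travel: 0.8 × 0.1 / (π × 0.875²) = 0.033260. Accumulating E over each segment gives final E = 0.5194.

G0 X-2.50 Y0.00 Z3.00
G1 X-2.31 Y-0.96 E0.0325
G1 X-1.77 Y-1.77 E0.0649
G1 X-0.96 Y-2.31 E0.0973
G1 X0.00 Y-2.50 E0.1299
G1 X0.96 Y-2.31 E0.1624
G1 X1.77 Y-1.77 E0.1948
G1 X2.31 Y-0.96 E0.2272
G1 X2.50 Y0.00 E0.2597
G1 X2.31 Y0.96 E0.2923
G1 X1.77 Y1.77 E0.3246
G1 X0.96 Y2.31 E0.3570
G1 X0.00 Y2.50 E0.3896
G1 X-0.96 Y2.31 E0.4221
G1 X-1.77 Y1.77 E0.4545
G1 X-2.31 Y0.96 E0.4869
G1 X-2.50 Y0.00 E0.5194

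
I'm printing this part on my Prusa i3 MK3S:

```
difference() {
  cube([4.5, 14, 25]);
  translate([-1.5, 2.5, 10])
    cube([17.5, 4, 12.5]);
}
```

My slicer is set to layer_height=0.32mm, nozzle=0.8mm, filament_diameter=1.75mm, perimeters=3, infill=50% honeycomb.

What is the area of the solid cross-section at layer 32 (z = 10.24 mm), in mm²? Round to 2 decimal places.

45.00 mm²

At z = 10.24 mm: the 4.5×14 cube contributes its full rectangle (area 63.00 mm²); the 17.5×4 cube at (-1.5, 2.5) contributes its full rectangle (area 70.00 mm²); Taking the first minus the rest: starting from the 4.5×14 cube (63.00 mm²), the 17.5×4 cube at (-1.5, 2.5) partially overlaps it — only the 18.00 mm² overlap (of its 70.00 mm²) is removed, clipping the outline — area = 45.00 mm². Overall, the cross-section has 2 separate islands. Net area = 45.00 mm².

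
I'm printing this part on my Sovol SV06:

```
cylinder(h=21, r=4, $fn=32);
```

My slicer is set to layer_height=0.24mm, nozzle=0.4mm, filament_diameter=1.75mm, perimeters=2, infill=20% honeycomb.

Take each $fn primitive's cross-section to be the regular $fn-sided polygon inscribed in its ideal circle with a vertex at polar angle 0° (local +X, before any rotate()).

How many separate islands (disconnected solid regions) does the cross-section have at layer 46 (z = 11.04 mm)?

1

At z = 11.04 mm: the r=4 cylinder gives a regular 32-gon of circumradius 4 (constant along its height). Overall, the cross-section is a single solid region. Island count = 1.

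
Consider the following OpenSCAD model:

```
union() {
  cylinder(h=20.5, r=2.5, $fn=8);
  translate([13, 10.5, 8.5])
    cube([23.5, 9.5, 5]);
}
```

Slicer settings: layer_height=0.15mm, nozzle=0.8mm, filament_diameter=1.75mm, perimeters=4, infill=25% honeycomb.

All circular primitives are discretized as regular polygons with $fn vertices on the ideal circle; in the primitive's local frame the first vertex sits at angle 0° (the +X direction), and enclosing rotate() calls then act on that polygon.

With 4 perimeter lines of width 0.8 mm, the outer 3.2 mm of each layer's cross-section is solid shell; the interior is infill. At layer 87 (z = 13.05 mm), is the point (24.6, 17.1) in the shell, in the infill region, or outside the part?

shell

At z = 13.05 mm: the r=2.5 cylinder gives a regular 8-gon of circumradius 2.5 (constant along its height); the 23.5×9.5 cube at (13, 10.5) contributes its full rectangle; Merging all regions: the 2 present regions are separate (no shared area or edge), so areas and boundary lengths simply add and each stays a separate island — 2 connected regions. Overall, the cross-section has 2 separate islands. The nearest boundary edge runs (13.00, 20.00)→(36.50, 20.00); distance from the point to it = 2.90 mm. (Shell/infill is judged within the island containing the point — the largest one.) The point is inside the cross-section, 2.90 mm from the nearest boundary — within the 3.2 mm shell band (4 × 0.8).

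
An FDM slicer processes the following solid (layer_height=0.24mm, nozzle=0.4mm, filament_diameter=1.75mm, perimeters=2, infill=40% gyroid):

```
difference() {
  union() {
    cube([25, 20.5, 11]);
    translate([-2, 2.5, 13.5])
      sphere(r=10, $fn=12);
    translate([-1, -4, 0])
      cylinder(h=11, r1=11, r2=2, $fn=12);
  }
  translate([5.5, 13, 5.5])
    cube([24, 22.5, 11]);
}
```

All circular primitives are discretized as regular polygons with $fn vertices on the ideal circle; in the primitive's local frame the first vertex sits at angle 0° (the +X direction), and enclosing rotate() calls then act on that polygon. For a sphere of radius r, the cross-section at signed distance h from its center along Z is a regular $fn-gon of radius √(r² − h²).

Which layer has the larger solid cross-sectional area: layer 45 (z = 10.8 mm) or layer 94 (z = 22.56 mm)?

Layer 45 (z = 10.8): the 25×20.5 cube contributes its full rectangle (area 512.50 mm²); the r=10 sphere at (-2, 2.5) slices to a regular 12-gon of circumradius 9.629 (√(r²−h²) with h=2.7 from center) (area = (12/2)·9.629²·sin(360°/12) = 278.13 mm²); the cone at (-1, -4): at t=0.982 of its height the radius interpolates to r₁+(r₂−r₁)t = 2.164, giving a regular 12-gon of that circumradius (area = (12/2)·2.164²·sin(360°/12) = 14.04 mm²); Combining (union): the regions partially overlap — summed areas 804.67 mm² minus the doubly-counted overlap 83.09 mm² gives 721.58 mm² — area = 721.58 mm²; the cube at (5.5, 13) (footprint 24×22.5) is included at this height (area 540.00 mm²); Subtracting the remaining from the first: starting from the result so far (721.58 mm²), the 24×22.5 cube at (5.5, 13) partially overlaps it — only the 146.25 mm² overlap (of its 540.00 mm²) is removed, clipping the outline — area = 575.33 mm². So its area = 575.33 mm². Layer 94 (z = 22.56): the cube does not reach this height (z outside [0, 11]); the sphere at (-2, 2.5): section is a regular 12-gon, circumradius = √(r²−h²) = √(10²−9.06²) = 4.233 (area = (12/2)·4.233²·sin(360°/12) = 53.75 mm²); the cone at (-1, -4) is absent (z outside [0, 11]); Merging all regions: only the r=10 sphere at (-2, 2.5) is present, so the union is just that shape — area = 53.75 mm²; the cube at (5.5, 13) does not reach this height (z outside [5.5, 16.5]); After the difference (first − rest): none of the subtracted shapes is present at this height, so that combined region is unchanged — area = 53.75 mm². So its area = 53.75 mm². Layer 45 is larger (575.33 vs 53.75 mm²).

layer 45 (z = 10.8 mm)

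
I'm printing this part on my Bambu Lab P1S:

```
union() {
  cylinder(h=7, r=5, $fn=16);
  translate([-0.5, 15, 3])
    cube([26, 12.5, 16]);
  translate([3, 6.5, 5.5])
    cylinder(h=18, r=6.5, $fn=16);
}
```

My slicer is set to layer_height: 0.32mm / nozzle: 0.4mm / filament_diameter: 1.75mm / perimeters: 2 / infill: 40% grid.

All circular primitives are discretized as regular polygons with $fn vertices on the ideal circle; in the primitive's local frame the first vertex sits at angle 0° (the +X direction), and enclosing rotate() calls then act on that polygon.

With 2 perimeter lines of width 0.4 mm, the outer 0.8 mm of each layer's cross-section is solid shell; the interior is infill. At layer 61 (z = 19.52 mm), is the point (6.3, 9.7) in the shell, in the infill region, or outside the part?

At z = 19.52 mm: the cylinder does not reach this height (z outside [0, 7]); the cube at (-0.5, 15) is not intersected at this z (z outside [3, 19]); the r=6.5 cylinder at (3, 6.5) contributes a regular 16-gon of circumradius 6.5; Taking the union: only the r=6.5 cylinder at (3, 6.5) is present, so the union is just that shape — 1 connected region. Overall, the cross-section is a single solid region. The nearest boundary edge runs (9.01, 8.99)→(7.60, 11.10); distance from the point to it = 1.85 mm. The point is inside the cross-section and 1.85 mm from the nearest boundary — more than the 0.8 mm shell width (2 × 0.4), so it's in the infill interior.

infill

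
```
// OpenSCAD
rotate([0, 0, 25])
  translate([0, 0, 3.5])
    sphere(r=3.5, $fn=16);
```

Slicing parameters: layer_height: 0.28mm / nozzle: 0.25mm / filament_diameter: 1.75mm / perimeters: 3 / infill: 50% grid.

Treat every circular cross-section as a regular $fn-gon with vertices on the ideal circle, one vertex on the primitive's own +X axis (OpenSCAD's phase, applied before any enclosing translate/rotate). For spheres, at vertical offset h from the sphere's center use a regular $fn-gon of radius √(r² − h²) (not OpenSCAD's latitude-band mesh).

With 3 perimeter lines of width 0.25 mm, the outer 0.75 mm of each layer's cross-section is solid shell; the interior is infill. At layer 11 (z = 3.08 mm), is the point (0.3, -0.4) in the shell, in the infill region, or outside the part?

At z = 3.08 mm: the r=3.5 sphere contributes a regular 16-gon of circumradius √(3.5²−0.42²) = 3.475; (rotated 25° about Z; rotation is an isometry so areas/perimeters/island counts are preserved). Overall, the cross-section is a single solid region. Undo the 25° rotation: the query point maps to (0.103, -0.489) in the un-rotated model frame. The nearest boundary edge runs (-0.00, -3.47)→(1.33, -3.21); distance from the point to it = 2.91 mm. The point is inside the cross-section and 2.91 mm from the nearest boundary — more than the 0.75 mm shell width (3 × 0.25), so it's in the infill interior.

infill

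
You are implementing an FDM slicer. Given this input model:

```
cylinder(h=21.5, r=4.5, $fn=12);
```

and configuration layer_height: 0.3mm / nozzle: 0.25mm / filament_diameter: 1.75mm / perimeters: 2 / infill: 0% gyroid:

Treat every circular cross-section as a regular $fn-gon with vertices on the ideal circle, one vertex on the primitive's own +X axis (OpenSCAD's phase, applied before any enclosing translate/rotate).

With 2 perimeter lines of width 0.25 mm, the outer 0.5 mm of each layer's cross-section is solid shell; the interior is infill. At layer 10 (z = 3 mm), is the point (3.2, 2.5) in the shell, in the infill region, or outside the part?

At z = 3 mm: the r=4.5 cylinder gives a regular 12-gon of circumradius 4.5 (constant along its height). Overall, the cross-section is a single solid region. The nearest boundary edge runs (3.90, 2.25)→(2.25, 3.90); distance from the point to it = 0.32 mm. The point is inside the cross-section, 0.32 mm from the nearest boundary — within the 0.5 mm shell band (2 × 0.25).

shell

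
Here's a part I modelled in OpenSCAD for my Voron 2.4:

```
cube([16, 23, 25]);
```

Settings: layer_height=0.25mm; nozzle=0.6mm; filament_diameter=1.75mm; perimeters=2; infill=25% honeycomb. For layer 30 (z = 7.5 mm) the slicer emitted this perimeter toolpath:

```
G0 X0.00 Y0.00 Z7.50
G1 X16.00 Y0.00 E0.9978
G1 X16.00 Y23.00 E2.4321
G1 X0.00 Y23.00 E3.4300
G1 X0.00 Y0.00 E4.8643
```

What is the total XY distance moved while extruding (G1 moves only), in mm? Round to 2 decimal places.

Sum the Euclidean lengths of each G1 segment: total = 78.00 mm.

78.00 mm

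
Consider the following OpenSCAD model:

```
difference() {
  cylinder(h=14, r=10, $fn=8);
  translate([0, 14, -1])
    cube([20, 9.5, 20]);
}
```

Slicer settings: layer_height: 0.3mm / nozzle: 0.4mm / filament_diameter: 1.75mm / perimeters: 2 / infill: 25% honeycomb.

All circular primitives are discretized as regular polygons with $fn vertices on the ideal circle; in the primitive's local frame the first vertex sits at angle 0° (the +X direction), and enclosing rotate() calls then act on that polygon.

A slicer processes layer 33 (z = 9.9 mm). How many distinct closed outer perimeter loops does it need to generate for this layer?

At z = 9.9 mm: the r=10 cylinder contributes a regular 8-gon of circumradius 10; the cube at (0, 14) is present — its section is the full 20×9.5 rectangle; After the difference (first − rest): starting from the r=10 cylinder, the 20×9.5 cube at (0, 14) misses the remaining region (no effect) — 1 connected region. The result has 1 disconnected region.

1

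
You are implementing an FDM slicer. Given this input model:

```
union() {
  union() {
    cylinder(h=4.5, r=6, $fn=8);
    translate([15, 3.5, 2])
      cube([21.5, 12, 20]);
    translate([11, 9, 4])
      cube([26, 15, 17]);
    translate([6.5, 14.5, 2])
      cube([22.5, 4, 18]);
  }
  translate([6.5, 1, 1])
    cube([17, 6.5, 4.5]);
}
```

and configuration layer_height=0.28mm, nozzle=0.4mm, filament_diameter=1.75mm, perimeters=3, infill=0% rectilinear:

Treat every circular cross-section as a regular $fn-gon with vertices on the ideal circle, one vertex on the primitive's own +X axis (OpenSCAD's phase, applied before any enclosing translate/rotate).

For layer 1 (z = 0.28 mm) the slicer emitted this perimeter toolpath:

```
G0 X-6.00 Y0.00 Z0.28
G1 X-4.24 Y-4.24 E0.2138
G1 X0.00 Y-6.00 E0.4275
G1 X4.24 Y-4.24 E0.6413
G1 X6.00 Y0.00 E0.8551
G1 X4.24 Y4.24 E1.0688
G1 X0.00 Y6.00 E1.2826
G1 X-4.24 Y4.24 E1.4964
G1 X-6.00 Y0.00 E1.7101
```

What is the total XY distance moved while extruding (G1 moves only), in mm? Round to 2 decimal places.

Sum the Euclidean lengths of each G1 segment: total = 36.73 mm.

36.73 mm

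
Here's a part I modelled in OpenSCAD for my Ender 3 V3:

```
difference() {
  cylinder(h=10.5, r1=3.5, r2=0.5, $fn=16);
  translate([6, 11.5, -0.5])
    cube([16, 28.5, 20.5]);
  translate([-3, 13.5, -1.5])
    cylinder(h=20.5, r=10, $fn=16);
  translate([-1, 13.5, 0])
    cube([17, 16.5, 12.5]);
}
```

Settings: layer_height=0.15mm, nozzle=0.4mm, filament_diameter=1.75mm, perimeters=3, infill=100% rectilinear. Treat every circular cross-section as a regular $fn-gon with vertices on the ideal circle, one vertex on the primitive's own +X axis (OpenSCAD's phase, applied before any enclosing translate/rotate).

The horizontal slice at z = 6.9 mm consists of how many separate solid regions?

At z = 6.9 mm: the cone contributes a regular 16-gon of circumradius 1.529 (interpolated between r1=3.5 and r2=0.5 at t=0.657); the 16×28.5 cube at (6, 11.5) contributes its full rectangle; the r=10 cylinder at (-3, 13.5) gives a regular 16-gon of circumradius 10 (constant along its height); the cube at (-1, 13.5) is present — its section is the full 17×16.5 rectangle; Subtracting the remaining from the first: starting from the cone, the 16×28.5 cube at (6, 11.5) misses the remaining region (no effect); the r=10 cylinder at (-3, 13.5) misses the remaining region (no effect); the 17×16.5 cube at (-1, 13.5) misses the remaining region (no effect) — 1 connected region. The result has 1 disconnected region.

1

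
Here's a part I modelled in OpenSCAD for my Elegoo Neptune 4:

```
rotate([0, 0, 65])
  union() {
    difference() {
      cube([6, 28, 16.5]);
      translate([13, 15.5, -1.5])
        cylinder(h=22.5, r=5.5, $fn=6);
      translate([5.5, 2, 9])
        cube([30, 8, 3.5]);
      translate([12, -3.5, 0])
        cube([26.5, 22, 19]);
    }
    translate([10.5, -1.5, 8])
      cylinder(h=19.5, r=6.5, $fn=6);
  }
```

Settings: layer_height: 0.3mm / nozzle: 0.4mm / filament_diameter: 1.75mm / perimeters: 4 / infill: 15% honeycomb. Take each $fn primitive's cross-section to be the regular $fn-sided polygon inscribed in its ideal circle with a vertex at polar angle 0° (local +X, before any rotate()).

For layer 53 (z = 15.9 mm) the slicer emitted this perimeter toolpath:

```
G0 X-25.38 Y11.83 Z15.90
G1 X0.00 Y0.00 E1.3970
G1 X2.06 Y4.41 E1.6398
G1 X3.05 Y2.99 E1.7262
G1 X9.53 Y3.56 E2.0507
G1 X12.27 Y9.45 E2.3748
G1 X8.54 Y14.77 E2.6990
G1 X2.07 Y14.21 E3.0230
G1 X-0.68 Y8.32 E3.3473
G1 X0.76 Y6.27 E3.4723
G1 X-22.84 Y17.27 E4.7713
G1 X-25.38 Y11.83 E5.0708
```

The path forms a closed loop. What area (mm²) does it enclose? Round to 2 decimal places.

Apply the shoelace formula to the sequence of (X, Y) vertices; enclosed area = 276.75 mm².

276.75 mm²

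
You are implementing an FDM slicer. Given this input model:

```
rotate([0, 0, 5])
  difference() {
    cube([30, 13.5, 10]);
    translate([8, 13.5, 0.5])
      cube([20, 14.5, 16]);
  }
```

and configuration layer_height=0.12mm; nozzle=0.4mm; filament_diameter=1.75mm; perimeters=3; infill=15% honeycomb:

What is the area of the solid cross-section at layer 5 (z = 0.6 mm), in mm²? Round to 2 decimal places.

405.00 mm²

At z = 0.6 mm: the cube (footprint 30×13.5) is included at this height (area 405.00 mm²); the cube at (8, 13.5) (footprint 20×14.5) is included at this height (area 290.00 mm²); Taking the first minus the rest: starting from the 30×13.5 cube (405.00 mm²), the 20×14.5 cube at (8, 13.5) misses the remaining region (no effect) — area = 405.00 mm²; (rotated 5° about Z; rotation is an isometry so areas/perimeters/island counts are preserved). Overall, the cross-section is a single solid region. Net area = 405.00 mm².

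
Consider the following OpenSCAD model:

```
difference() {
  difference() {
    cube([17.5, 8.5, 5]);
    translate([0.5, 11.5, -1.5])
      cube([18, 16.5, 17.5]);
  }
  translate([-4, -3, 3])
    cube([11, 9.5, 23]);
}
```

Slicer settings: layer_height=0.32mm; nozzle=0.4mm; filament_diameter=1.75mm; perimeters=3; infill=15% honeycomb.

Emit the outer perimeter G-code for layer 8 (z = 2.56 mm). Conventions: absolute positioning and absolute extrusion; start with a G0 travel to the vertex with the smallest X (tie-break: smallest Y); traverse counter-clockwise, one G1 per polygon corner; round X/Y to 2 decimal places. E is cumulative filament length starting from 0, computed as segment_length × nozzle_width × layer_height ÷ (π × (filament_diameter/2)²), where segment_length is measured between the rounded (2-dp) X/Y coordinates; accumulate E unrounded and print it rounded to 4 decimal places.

At z = 2.56 mm: the 17.5×8.5 cube contributes its full rectangle; the 18×16.5 cube at (0.5, 11.5) contributes its full rectangle; Taking the first minus the rest: starting from the 17.5×8.5 cube, the 18×16.5 cube at (0.5, 11.5) misses the remaining region (no effect) — 1 connected region; the cube at (-4, -3) is not intersected at this z (z outside [3, 26]); Subtracting the remaining from the first: none of the subtracted shapes is present at this height, so that combined region is unchanged — 1 connected region. The outline is a single polygon with 4 vertices. Extrusion per mm of travel: 0.4 × 0.32 / (π × 0.875²) = 0.053216. Accumulating E over each segment gives final E = 2.7672.

G0 X0.00 Y0.00 Z2.56
G1 X17.50 Y0.00 E0.9313
G1 X17.50 Y8.50 E1.3836
G1 X0.00 Y8.50 E2.3149
G1 X0.00 Y0.00 E2.7672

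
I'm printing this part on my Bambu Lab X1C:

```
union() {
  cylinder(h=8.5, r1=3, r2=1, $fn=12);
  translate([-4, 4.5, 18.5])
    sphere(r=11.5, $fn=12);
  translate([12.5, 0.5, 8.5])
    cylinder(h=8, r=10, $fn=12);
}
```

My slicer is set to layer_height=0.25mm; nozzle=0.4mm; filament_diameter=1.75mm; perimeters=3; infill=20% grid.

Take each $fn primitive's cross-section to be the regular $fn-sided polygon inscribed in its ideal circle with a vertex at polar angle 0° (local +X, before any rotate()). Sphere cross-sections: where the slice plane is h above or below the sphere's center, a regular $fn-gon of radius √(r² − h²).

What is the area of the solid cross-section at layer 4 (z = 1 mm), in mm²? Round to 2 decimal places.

At z = 1 mm: the cone contributes a regular 12-gon of circumradius 2.765 (interpolated between r1=3 and r2=1 at t=0.118) (area = (12/2)·2.765²·sin(360°/12) = 22.93 mm²); the sphere at (-4, 4.5) is not intersected at this z (|z−center|=17.500 > r=11.5); the cylinder at (12.5, 0.5) does not reach this height (z outside [8.5, 16.5]); Merging all regions: only the cone is present, so the union is just that shape — area = 22.93 mm². Overall, the cross-section is a single solid region. Net area = 22.93 mm².

22.93 mm²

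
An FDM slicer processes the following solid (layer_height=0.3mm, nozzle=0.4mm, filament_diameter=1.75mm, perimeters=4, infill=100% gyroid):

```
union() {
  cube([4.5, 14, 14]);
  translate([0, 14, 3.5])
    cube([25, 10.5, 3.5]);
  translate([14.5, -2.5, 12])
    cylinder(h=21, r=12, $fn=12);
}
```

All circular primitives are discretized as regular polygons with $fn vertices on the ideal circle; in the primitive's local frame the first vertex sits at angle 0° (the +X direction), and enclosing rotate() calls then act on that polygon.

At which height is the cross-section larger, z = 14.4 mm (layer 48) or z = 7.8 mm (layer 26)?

layer 48 (z = 14.4 mm)

Layer 48 (z = 14.4): the cube does not reach this height (z outside [0, 14]); the cube at (0, 14) is absent (z outside [3.5, 7]); the cylinder at (14.5, -2.5): section is a regular 12-gon, circumradius r=12 (area = (12/2)·12.000²·sin(360°/12) = 432.00 mm²); Taking the union: only the r=12 cylinder at (14.5, -2.5) is present, so the union is just that shape — area = 432.00 mm². So its area = 432.00 mm². Layer 26 (z = 7.8): the 4.5×14 cube contributes its full rectangle (area 63.00 mm²); the cube at (0, 14) is not intersected at this z (z outside [3.5, 7]); the cylinder at (14.5, -2.5) is absent (z outside [12, 33]); Combining (union): only the 4.5×14 cube is present, so the union is just that shape — area = 63.00 mm². So its area = 63.00 mm². Layer 48 is larger (432.00 vs 63.00 mm²).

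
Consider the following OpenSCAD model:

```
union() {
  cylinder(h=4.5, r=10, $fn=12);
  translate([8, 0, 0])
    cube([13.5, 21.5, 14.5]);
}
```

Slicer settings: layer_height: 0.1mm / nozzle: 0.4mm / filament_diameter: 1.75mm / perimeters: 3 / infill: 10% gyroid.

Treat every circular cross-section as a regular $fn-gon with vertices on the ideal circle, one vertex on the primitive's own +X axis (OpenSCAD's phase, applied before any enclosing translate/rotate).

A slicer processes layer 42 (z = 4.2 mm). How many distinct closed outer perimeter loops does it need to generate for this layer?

At z = 4.2 mm: the cylinder: section is a regular 12-gon, circumradius r=10; the 13.5×21.5 cube at (8, 0) contributes its full rectangle; Taking the union: the regions partially overlap (shared area 6.87 mm²), so overlapping operands fuse into one piece — 1 connected region. The result has 1 disconnected region.

1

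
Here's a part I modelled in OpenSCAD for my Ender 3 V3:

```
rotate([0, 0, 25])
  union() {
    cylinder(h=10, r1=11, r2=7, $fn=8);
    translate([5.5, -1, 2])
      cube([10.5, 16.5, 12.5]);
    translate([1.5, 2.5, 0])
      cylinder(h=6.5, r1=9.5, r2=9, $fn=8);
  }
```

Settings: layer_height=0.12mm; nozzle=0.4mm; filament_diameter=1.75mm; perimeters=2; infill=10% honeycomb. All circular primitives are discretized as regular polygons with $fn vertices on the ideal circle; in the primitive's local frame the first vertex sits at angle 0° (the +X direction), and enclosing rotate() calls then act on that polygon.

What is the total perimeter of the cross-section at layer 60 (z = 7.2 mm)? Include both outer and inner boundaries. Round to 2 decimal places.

At z = 7.2 mm: the cone: at t=0.720 of its height the radius interpolates to r₁+(r₂−r₁)t = 8.120, giving a regular 8-gon of that circumradius (perimeter = 2·8·8.120·sin(180°/8) = 49.72 mm); the cube at (5.5, -1) is present — its section is the full 10.5×16.5 rectangle (perimeter 54.00 mm); the cone at (1.5, 2.5) is not intersected at this z (z outside [0, 6.5]); Combining (union): the regions partially overlap (shared area 10.64 mm²), so the edge portions inside another operand are dropped and the merged outline is re-measured after clipping — boundary = 87.11 mm; (whole slice rotated 25° about Z — lengths, areas and connectivity unchanged). Overall, the cross-section is a single solid region. Total boundary length (outer) = 87.11 mm.

87.11 mm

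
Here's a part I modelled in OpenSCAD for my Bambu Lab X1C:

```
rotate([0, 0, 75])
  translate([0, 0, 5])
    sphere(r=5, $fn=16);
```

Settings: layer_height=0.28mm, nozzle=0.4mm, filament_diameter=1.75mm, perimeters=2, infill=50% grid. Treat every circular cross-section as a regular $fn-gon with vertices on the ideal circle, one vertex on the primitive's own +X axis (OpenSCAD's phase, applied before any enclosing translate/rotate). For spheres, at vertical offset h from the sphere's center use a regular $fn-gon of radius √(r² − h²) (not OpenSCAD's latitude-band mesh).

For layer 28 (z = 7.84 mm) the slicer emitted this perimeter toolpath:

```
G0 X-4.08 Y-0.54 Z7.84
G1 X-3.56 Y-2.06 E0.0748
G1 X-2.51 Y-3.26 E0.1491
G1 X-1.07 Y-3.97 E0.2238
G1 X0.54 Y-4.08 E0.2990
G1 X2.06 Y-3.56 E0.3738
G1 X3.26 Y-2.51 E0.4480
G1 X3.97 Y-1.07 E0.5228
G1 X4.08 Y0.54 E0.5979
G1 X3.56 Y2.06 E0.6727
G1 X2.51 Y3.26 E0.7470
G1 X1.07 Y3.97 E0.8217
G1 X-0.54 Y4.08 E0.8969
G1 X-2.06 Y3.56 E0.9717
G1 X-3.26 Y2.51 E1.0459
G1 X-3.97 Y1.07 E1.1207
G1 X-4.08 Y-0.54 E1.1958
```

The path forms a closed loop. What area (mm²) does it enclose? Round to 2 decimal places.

51.81 mm²

Apply the shoelace formula to the sequence of (X, Y) vertices; enclosed area = 51.81 mm².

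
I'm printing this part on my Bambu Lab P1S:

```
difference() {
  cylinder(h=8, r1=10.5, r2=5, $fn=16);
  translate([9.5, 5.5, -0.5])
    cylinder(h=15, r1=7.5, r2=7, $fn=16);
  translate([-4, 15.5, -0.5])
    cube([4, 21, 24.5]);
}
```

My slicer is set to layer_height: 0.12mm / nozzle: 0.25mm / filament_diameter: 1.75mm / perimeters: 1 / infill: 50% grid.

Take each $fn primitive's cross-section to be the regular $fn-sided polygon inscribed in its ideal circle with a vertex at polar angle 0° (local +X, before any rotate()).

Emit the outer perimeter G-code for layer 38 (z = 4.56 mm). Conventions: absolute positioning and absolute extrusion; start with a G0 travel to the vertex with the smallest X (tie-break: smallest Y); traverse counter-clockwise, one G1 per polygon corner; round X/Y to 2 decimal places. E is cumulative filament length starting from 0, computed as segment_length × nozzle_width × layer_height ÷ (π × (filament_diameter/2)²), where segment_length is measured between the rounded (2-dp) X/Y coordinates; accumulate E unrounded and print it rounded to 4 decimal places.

G0 X-7.37 Y0.00 Z4.56
G1 X-6.80 Y-2.82 E0.0359
G1 X-5.21 Y-5.21 E0.0717
G1 X-2.82 Y-6.80 E0.1075
G1 X0.00 Y-7.37 E0.1434
G1 X2.82 Y-6.80 E0.1793
G1 X5.21 Y-5.21 E0.2151
G1 X6.80 Y-2.82 E0.2509
G1 X7.10 Y-1.35 E0.2696
G1 X6.69 Y-1.27 E0.2748
G1 X4.32 Y0.32 E0.3104
G1 X2.73 Y2.69 E0.3460
G1 X2.17 Y5.50 E0.3817
G1 X2.44 Y6.88 E0.3993
G1 X0.00 Y7.37 E0.4303
G1 X-2.82 Y6.80 E0.4662
G1 X-5.21 Y5.21 E0.5020
G1 X-6.80 Y2.82 E0.5378
G1 X-7.37 Y0.00 E0.5737

At z = 4.56 mm: the cone: at t=0.570 of its height the radius interpolates to r₁+(r₂−r₁)t = 7.365, giving a regular 16-gon of that circumradius; the cone at (9.5, 5.5) (r1=7.5→r2=7) has section circumradius 7.331 here — a regular 16-gon; the 4×21 cube at (-4, 15.5) contributes its full rectangle; After the difference (first − rest): starting from the cone, the cone at (9.5, 5.5) partially overlaps it — only the 22.98 mm² overlap (of its 164.55 mm²) is removed, clipping the outline; the 4×21 cube at (-4, 15.5) misses the remaining region (no effect) — 1 connected region. The outline is a single polygon with 18 vertices. Extrusion per mm of travel: 0.25 × 0.12 / (π × 0.875²) = 0.012473. Accumulating E over each segment gives final E = 0.5737.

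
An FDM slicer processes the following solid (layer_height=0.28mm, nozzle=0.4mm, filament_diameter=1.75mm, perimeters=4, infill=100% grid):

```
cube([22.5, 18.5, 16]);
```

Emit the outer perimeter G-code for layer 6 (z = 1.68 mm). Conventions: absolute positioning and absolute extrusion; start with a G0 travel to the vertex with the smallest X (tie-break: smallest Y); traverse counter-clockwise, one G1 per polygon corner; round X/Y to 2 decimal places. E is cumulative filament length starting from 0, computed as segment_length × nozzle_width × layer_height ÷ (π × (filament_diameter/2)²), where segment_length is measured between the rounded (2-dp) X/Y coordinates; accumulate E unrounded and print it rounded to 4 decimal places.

At z = 1.68 mm: the 22.5×18.5 cube contributes its full rectangle. The outline is a single polygon with 4 vertices. Extrusion per mm of travel: 0.4 × 0.28 / (π × 0.875²) = 0.046564. Accumulating E over each segment gives final E = 3.8183.

G0 X0.00 Y0.00 Z1.68
G1 X22.50 Y0.00 E1.0477
G1 X22.50 Y18.50 E1.9091
G1 X0.00 Y18.50 E2.9568
G1 X0.00 Y0.00 E3.8183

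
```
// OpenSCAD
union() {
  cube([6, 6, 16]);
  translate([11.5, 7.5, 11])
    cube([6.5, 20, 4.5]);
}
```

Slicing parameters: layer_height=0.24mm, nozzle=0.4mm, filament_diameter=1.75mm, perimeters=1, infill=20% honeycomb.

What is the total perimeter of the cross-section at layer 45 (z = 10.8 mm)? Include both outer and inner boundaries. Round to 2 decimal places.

24.00 mm

At z = 10.8 mm: the 6×6 cube contributes its full rectangle (perimeter 24.00 mm); the cube at (11.5, 7.5) is not intersected at this z (z outside [11, 15.5]); Taking the union: only the 6×6 cube is present, so the union is just that shape — boundary = 24.00 mm. Overall, the cross-section is a single solid region. Total boundary length (outer) = 24.00 mm.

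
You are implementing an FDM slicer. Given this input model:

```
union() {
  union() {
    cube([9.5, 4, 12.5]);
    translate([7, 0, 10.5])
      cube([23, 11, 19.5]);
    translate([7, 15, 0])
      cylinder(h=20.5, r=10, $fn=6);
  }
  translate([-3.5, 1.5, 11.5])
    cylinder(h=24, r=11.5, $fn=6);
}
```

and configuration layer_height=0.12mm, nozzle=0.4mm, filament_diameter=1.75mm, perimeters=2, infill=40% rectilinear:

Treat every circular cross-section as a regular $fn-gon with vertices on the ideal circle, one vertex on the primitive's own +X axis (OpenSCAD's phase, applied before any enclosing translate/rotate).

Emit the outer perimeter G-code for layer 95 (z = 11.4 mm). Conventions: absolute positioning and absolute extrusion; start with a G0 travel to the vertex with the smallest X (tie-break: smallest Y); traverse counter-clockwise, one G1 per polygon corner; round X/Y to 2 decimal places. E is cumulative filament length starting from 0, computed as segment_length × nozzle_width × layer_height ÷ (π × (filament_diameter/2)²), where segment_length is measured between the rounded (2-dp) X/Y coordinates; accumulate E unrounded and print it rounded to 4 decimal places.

G0 X-3.00 Y15.00 Z11.40
G1 X2.00 Y6.34 E0.1996
G1 X7.00 Y6.34 E0.2993
G1 X7.00 Y4.00 E0.3460
G1 X0.00 Y4.00 E0.4857
G1 X0.00 Y0.00 E0.5656
G1 X30.00 Y0.00 E1.1642
G1 X30.00 Y11.00 E1.3838
G1 X14.69 Y11.00 E1.6893
G1 X17.00 Y15.00 E1.7815
G1 X12.00 Y23.66 E1.9810
G1 X2.00 Y23.66 E2.1806
G1 X-3.00 Y15.00 E2.3801

At z = 11.4 mm: the 9.5×4 cube contributes its full rectangle; the cube at (7, 0) (footprint 23×11) is included at this height; the r=10 cylinder at (7, 15) contributes a regular 6-gon of circumradius 10; Merging all regions: the regions partially overlap (shared area 39.57 mm²), so overlapping operands fuse into one piece — 1 connected region; the cylinder at (-3.5, 1.5) is absent (z outside [11.5, 35.5]); Merging all regions: only that combined region is present, so the union is just that shape — 1 connected region. The outline is a single polygon with 12 vertices. Extrusion per mm of travel: 0.4 × 0.12 / (π × 0.875²) = 0.019956. Accumulating E over each segment gives final E = 2.3801.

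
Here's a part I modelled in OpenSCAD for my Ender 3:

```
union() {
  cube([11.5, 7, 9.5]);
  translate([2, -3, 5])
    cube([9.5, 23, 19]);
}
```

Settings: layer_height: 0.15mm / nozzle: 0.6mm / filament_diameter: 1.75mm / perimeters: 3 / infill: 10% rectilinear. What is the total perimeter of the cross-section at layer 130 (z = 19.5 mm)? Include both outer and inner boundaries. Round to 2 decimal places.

65.00 mm

At z = 19.5 mm: the cube is not intersected at this z (z outside [0, 9.5]); the cube at (2, -3) (footprint 9.5×23) is included at this height (perimeter 65.00 mm); Merging all regions: only the 9.5×23 cube at (2, -3) is present, so the union is just that shape — boundary = 65.00 mm. Overall, the cross-section is a single solid region. Total boundary length (outer) = 65.00 mm.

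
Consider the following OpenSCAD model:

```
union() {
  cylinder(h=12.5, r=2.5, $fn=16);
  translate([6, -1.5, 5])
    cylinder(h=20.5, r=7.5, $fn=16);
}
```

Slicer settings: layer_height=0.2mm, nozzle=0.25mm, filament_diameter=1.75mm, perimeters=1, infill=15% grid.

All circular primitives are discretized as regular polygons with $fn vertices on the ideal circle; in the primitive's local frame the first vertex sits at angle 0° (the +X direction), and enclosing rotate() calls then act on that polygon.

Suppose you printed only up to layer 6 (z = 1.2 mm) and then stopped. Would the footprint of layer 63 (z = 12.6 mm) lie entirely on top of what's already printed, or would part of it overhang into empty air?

Compare the two slices. At z = 1.2: the r=2.5 cylinder gives a regular 16-gon of circumradius 2.5 (constant along its height) (area = (16/2)·2.500²·sin(360°/16) = 19.13 mm²); the cylinder at (6, -1.5) does not reach this height (z outside [5, 25.5]); Combining (union): only the r=2.5 cylinder is present, so the union is just that shape — area = 19.13 mm². At z = 12.6: the cylinder does not reach this height (z outside [0, 12.5]); the cylinder at (6, -1.5): section is a regular 16-gon, circumradius r=7.5 (area = (16/2)·7.500²·sin(360°/16) = 172.21 mm²); Merging all regions: only the r=7.5 cylinder at (6, -1.5) is present, so the union is just that shape — area = 172.21 mm². Checking containment: at z = 12.6 the cross-section extends beyond the z = 1.2 cross-section by about 157.35 mm².

part overhangs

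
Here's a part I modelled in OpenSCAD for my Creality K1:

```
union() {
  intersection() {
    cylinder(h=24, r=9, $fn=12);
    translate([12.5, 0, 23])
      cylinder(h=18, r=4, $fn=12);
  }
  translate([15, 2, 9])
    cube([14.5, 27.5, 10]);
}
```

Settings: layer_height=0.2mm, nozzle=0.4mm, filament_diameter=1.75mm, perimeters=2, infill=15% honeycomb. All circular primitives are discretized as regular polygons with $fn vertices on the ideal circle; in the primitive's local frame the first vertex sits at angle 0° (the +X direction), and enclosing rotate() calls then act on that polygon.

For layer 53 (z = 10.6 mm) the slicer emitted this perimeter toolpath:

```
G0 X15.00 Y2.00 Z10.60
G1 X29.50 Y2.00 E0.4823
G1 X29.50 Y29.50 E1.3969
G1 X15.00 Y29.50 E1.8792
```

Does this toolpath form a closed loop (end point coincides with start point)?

no

Start point (G0): (15.00, 2.00). End point (last G1): the path does not return to the start — open.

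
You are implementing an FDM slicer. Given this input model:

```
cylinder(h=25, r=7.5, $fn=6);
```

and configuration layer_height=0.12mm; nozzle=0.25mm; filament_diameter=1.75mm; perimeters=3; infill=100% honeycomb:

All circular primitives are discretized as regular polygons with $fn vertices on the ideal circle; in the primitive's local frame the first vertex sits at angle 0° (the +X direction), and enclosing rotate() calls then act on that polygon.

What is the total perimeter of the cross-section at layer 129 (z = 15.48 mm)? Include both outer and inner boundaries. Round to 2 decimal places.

At z = 15.48 mm: the r=7.5 cylinder contributes a regular 6-gon of circumradius 7.5 (perimeter = 2·6·7.500·sin(180°/6) = 45.00 mm). Overall, the cross-section is a single solid region. Total boundary length (outer) = 45.00 mm.

45.00 mm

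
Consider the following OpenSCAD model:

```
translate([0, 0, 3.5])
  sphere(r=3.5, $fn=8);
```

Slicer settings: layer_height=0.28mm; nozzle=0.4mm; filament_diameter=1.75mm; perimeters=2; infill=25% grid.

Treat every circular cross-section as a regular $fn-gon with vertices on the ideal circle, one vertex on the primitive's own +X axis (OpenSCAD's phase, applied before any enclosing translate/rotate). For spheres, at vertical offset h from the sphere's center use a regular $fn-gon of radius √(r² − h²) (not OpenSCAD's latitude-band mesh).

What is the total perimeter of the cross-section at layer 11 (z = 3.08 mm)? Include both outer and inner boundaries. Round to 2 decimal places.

21.28 mm

At z = 3.08 mm: the r=3.5 sphere contributes a regular 8-gon of circumradius √(3.5²−0.42²) = 3.475 (perimeter = 2·8·3.475·sin(180°/8) = 21.28 mm). Overall, the cross-section is a single solid region. Total boundary length (outer) = 21.28 mm.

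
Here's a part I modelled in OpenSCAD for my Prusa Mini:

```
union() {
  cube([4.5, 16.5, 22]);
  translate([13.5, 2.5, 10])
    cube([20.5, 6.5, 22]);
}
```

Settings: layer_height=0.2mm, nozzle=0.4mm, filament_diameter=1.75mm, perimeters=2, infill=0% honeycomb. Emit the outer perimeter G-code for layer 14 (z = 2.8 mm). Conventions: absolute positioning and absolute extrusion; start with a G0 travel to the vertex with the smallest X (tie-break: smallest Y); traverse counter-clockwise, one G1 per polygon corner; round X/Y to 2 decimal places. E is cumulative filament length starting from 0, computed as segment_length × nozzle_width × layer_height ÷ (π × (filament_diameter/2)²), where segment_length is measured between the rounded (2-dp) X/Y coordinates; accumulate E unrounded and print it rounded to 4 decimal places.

G0 X0.00 Y0.00 Z2.80
G1 X4.50 Y0.00 E0.1497
G1 X4.50 Y16.50 E0.6985
G1 X0.00 Y16.50 E0.8481
G1 X0.00 Y0.00 E1.3969

At z = 2.8 mm: the cube is present — its section is the full 4.5×16.5 rectangle; the cube at (13.5, 2.5) is absent (z outside [10, 32]); Combining (union): only the 4.5×16.5 cube is present, so the union is just that shape — 1 connected region. The outline is a single polygon with 4 vertices. Extrusion per mm of travel: 0.4 × 0.2 / (π × 0.875²) = 0.033260. Accumulating E over each segment gives final E = 1.3969.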